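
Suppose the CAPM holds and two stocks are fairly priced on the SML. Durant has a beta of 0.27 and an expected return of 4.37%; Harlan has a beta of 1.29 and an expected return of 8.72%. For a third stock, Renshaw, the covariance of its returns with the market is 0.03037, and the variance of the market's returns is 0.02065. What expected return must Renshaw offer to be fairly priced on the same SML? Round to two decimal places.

9.49%

MRP = (8.72% − 4.37%) / (1.29 − 0.27) = 4.2647%
R_f = 4.37% − 0.27 × 4.2647% = 3.2185%
β_Renshaw = Cov / Var(R_m) = 0.03037 / 0.02065 = 1.4707
E(R_Renshaw) = R_f + β × MRP = 3.2185% + 1.4707 × 4.2647% = 9.49%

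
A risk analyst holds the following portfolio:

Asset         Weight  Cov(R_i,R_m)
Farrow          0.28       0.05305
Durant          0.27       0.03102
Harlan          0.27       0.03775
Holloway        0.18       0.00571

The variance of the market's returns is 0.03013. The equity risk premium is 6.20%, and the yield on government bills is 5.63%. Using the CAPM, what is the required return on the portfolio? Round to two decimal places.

β_Farrow = 0.05305 / 0.03013 = 1.7607
β_Durant = 0.03102 / 0.03013 = 1.0295
β_Harlan = 0.03775 / 0.03013 = 1.2529
β_Holloway = 0.00571 / 0.03013 = 0.1895
β_P = Σ w_i β_i = 0.28×1.7607 + 0.27×1.0295 + 0.27×1.2529 + 0.18×0.1895 = 1.1434
E(R_P) = R_f + β_P × MRP = 5.63% + 1.1434 × 6.20% = 12.72%

12.72%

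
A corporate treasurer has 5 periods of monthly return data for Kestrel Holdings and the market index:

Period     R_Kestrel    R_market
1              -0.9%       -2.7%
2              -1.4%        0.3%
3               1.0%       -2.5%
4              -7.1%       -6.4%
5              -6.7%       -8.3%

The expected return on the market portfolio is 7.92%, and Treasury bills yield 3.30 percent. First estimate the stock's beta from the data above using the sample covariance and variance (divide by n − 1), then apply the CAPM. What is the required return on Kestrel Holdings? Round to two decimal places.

Mean R_i = (-0.9 − 1.4 + 1.0 − 7.1 − 6.7) / 5 = -3.0200%
Mean R_m = (-2.7 + 0.3 − 2.5 − 6.4 − 8.3) / 5 = -3.9200%
Σ(R_i − R̄_i)(R_m − R̄_m) = 41.3680  ⇒  Cov = 41.3680 / 4 = 10.3420
Σ(R_m − R̄_m)² = 46.6480  ⇒  Var(R_m) = 46.6480 / 4 = 11.6620
β = Cov / Var(R_m) = 10.3420 / 11.6620 = 0.8868
MRP = 7.92% − 3.30% = 4.62%
E(R) = R_f + β × MRP = 3.30% + 0.8868 × 4.62% = 7.40%

7.40%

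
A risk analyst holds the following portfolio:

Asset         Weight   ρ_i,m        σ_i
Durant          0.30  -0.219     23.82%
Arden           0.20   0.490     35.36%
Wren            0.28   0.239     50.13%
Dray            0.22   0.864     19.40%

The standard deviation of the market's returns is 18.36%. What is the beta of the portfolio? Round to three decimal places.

β_Durant = -0.219 × 23.82% / 18.36% = -0.2841
β_Arden = 0.490 × 35.36% / 18.36% = 0.9437
β_Wren = 0.239 × 50.13% / 18.36% = 0.6526
β_Dray = 0.864 × 19.40% / 18.36% = 0.9129
β_P = Σ w_i β_i = 0.30×-0.2841 + 0.20×0.9437 + 0.28×0.6526 + 0.22×0.9129 = 0.4871

0.487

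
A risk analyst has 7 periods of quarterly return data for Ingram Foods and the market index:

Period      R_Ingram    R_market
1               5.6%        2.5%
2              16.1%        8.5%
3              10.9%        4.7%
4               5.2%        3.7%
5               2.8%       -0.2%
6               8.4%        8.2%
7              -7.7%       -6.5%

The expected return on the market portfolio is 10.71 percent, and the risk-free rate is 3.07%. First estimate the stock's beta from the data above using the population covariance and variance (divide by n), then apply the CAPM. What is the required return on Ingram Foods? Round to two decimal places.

Mean R_i = (5.6 + 16.1 + 10.9 + 5.2 + 2.8 + 8.4 − 7.7) / 7 = 5.9000%
Mean R_m = (2.5 + 8.5 + 4.7 + 3.7 − 0.2 + 8.2 − 6.5) / 7 = 2.9857%
Σ(R_i − R̄_i)(R_m − R̄_m) = 216.3800  ⇒  Cov = 216.3800 / 7 = 30.9114
Σ(R_m − R̄_m)² = 161.4086  ⇒  Var(R_m) = 161.4086 / 7 = 23.0584
β = Cov / Var(R_m) = 30.9114 / 23.0584 = 1.3406
MRP = 10.71% − 3.07% = 7.64%
E(R) = R_f + β × MRP = 3.07% + 1.3406 × 7.64% = 13.31%

13.31%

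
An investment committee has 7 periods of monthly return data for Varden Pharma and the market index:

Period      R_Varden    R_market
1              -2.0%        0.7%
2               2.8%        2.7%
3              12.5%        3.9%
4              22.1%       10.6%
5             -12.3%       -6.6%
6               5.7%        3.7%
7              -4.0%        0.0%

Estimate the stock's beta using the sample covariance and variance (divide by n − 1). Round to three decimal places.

2.108

Mean R_i = (-2.0 + 2.8 + 12.5 + 22.1 − 12.3 + 5.7 − 4.0) / 7 = 3.5429%
Mean R_m = (0.7 + 2.7 + 3.9 + 10.6 − 6.6 + 3.7 + 0.0) / 7 = 2.1429%
Σ(R_i − R̄_i)(R_m − R̄_m) = 338.2971  ⇒  Cov = 338.2971 / 6 = 56.3829
Σ(R_m − R̄_m)² = 160.4571  ⇒  Var(R_m) = 160.4571 / 6 = 26.7429
β = Cov / Var(R_m) = 56.3829 / 26.7429 = 2.1083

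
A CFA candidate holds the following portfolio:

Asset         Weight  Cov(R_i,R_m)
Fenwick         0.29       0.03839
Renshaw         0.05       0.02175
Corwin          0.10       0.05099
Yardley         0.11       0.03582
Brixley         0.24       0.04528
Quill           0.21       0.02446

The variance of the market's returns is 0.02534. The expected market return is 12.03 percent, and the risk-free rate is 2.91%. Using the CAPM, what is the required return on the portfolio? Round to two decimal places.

β_Fenwick = 0.03839 / 0.02534 = 1.5150
β_Renshaw = 0.02175 / 0.02534 = 0.8583
β_Corwin = 0.05099 / 0.02534 = 2.0122
β_Yardley = 0.03582 / 0.02534 = 1.4136
β_Brixley = 0.04528 / 0.02534 = 1.7869
β_Quill = 0.02446 / 0.02534 = 0.9653
β_P = Σ w_i β_i = 0.29×1.5150 + 0.05×0.8583 + 0.10×2.0122 + 0.11×1.4136 + 0.24×1.7869 + 0.21×0.9653 = 1.4706
MRP = 12.03% − 2.91% = 9.12%
E(R_P) = R_f + β_P × MRP = 2.91% + 1.4706 × 9.12% = 16.32%

16.32%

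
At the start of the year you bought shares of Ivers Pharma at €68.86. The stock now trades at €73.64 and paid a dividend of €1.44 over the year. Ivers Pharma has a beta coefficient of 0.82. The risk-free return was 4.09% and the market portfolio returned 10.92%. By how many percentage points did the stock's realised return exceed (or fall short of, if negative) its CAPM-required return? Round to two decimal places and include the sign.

Realised HPR = (P1 + D1 − P0) / P0 = (73.64 + 1.44 − 68.86) / 68.86 = 6.22 / 68.86 = 9.0328%
MRP = 10.92% − 4.09% = 6.83%
CAPM required = R_f + β·MRP = 4.09% + 0.82 × 6.83% = 9.6906%
α = realised − required = 9.0328% − 9.6906% = -0.66%

-0.66%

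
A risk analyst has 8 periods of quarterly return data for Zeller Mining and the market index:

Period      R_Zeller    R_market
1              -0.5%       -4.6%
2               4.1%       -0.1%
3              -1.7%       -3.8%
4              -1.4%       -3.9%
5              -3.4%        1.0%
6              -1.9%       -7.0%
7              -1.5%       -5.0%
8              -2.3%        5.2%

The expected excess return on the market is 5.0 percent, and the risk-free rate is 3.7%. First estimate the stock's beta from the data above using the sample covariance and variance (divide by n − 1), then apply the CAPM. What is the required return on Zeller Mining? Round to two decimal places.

3.69%

Mean R_i = (-0.5 + 4.1 − 1.7 − 1.4 − 3.4 − 1.9 − 1.5 − 2.3) / 8 = -1.0750%
Mean R_m = (-4.6 − 0.1 − 3.8 − 3.9 + 1.0 − 7.0 − 5.0 + 5.2) / 8 = -2.2750%
Σ(R_i − R̄_i)(R_m − R̄_m) = -0.3150  ⇒  Cov = -0.3150 / 7 = -0.0450
Σ(R_m − R̄_m)² = 111.4550  ⇒  Var(R_m) = 111.4550 / 7 = 15.9221
β = Cov / Var(R_m) = -0.0450 / 15.9221 = -0.0028
E(R) = R_f + β × MRP = 3.7% + -0.0028 × 5.0% = 3.69%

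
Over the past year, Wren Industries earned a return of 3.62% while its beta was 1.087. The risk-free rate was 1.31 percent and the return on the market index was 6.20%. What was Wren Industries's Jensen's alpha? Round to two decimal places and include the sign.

-3.01%

Market excess return = 6.20% − 1.31% = 4.89%
CAPM benchmark = R_f + β(R_m − R_f) = 1.31% + 1.087 × 4.89% = 6.62543%
α = actual − benchmark = 3.62% − 6.62543% = -3.01%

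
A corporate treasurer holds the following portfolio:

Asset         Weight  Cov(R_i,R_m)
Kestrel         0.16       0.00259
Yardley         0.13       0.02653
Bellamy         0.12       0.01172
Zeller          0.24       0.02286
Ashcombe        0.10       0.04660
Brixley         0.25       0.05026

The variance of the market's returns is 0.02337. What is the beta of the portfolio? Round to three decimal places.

1.197

β_Kestrel = 0.00259 / 0.02337 = 0.1108
β_Yardley = 0.02653 / 0.02337 = 1.1352
β_Bellamy = 0.01172 / 0.02337 = 0.5015
β_Zeller = 0.02286 / 0.02337 = 0.9782
β_Ashcombe = 0.04660 / 0.02337 = 1.9940
β_Brixley = 0.05026 / 0.02337 = 2.1506
β_P = Σ w_i β_i = 0.16×0.1108 + 0.13×1.1352 + 0.12×0.5015 + 0.24×0.9782 + 0.10×1.9940 + 0.25×2.1506 = 1.1973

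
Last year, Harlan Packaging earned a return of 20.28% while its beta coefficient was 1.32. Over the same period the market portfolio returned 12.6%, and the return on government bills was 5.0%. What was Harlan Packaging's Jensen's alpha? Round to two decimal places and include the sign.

+5.25%

Market excess return = 12.6% − 5.0% = 7.60%
CAPM benchmark = R_f + β(R_m − R_f) = 5.0% + 1.32 × 7.6% = 15.0320%
α = actual − benchmark = 20.28% − 15.0320% = +5.25%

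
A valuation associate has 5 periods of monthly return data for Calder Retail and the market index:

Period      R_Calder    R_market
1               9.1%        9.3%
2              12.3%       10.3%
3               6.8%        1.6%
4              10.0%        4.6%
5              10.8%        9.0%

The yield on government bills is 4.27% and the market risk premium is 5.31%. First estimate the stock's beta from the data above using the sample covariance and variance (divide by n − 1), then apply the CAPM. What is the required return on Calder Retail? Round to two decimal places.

Mean R_i = (9.1 + 12.3 + 6.8 + 10.0 + 10.8) / 5 = 9.8000%
Mean R_m = (9.3 + 10.3 + 1.6 + 4.6 + 9.0) / 5 = 6.9600%
Σ(R_i − R̄_i)(R_m − R̄_m) = 24.3600  ⇒  Cov = 24.3600 / 4 = 6.0900
Σ(R_m − R̄_m)² = 55.0920  ⇒  Var(R_m) = 55.0920 / 4 = 13.7730
β = Cov / Var(R_m) = 6.0900 / 13.7730 = 0.4422
E(R) = R_f + β × MRP = 4.27% + 0.4422 × 5.31% = 6.62%

6.62%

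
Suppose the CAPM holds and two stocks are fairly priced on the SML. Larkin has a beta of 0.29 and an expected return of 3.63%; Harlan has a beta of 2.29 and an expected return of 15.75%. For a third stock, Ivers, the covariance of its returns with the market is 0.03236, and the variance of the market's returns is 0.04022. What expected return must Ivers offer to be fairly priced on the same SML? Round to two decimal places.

MRP = (15.75% − 3.63%) / (2.29 − 0.29) = 6.0600%
R_f = 3.63% − 0.29 × 6.0600% = 1.8726%
β_Ivers = Cov / Var(R_m) = 0.03236 / 0.04022 = 0.8046
E(R_Ivers) = R_f + β × MRP = 1.8726% + 0.8046 × 6.0600% = 6.75%

6.75%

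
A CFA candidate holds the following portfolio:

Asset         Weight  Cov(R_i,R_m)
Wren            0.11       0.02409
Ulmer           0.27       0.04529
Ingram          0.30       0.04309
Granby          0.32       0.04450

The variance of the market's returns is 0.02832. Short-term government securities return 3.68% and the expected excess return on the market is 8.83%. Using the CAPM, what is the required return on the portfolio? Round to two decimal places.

β_Wren = 0.02409 / 0.02832 = 0.8506
β_Ulmer = 0.04529 / 0.02832 = 1.5992
β_Ingram = 0.04309 / 0.02832 = 1.5215
β_Granby = 0.04450 / 0.02832 = 1.5713
β_P = Σ w_i β_i = 0.11×0.8506 + 0.27×1.5992 + 0.30×1.5215 + 0.32×1.5713 = 1.4846
E(R_P) = R_f + β_P × MRP = 3.68% + 1.4846 × 8.83% = 16.79%

16.79%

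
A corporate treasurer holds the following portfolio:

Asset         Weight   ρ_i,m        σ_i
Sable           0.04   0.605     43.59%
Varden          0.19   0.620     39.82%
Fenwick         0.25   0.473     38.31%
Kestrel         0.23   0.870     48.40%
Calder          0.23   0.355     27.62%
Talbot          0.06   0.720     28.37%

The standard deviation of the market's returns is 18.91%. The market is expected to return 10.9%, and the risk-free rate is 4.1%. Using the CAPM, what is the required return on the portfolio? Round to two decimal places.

12.53%

β_Sable = 0.605 × 43.59% / 18.91% = 1.3946
β_Varden = 0.620 × 39.82% / 18.91% = 1.3056
β_Fenwick = 0.473 × 38.31% / 18.91% = 0.9583
β_Kestrel = 0.870 × 48.40% / 18.91% = 2.2268
β_Calder = 0.355 × 27.62% / 18.91% = 0.5185
β_Talbot = 0.720 × 28.37% / 18.91% = 1.0802
β_P = Σ w_i β_i = 0.04×1.3946 + 0.19×1.3056 + 0.25×0.9583 + 0.23×2.2268 + 0.23×0.5185 + 0.06×1.0802 = 1.2397
MRP = 10.9% − 4.1% = 6.80%
E(R_P) = R_f + β_P × MRP = 4.1% + 1.2397 × 6.8% = 12.53%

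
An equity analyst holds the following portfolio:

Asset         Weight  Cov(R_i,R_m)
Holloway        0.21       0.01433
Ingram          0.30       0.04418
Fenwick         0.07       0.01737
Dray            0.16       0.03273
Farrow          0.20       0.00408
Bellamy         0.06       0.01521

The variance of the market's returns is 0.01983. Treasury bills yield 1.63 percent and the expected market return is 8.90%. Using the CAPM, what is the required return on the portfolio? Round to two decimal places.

10.59%

β_Holloway = 0.01433 / 0.01983 = 0.7226
β_Ingram = 0.04418 / 0.01983 = 2.2279
β_Fenwick = 0.01737 / 0.01983 = 0.8759
β_Dray = 0.03273 / 0.01983 = 1.6505
β_Farrow = 0.00408 / 0.01983 = 0.2057
β_Bellamy = 0.01521 / 0.01983 = 0.7670
β_P = Σ w_i β_i = 0.21×0.7226 + 0.30×2.2279 + 0.07×0.8759 + 0.16×1.6505 + 0.20×0.2057 + 0.06×0.7670 = 1.2327
MRP = 8.90% − 1.63% = 7.27%
E(R_P) = R_f + β_P × MRP = 1.63% + 1.2327 × 7.27% = 10.59%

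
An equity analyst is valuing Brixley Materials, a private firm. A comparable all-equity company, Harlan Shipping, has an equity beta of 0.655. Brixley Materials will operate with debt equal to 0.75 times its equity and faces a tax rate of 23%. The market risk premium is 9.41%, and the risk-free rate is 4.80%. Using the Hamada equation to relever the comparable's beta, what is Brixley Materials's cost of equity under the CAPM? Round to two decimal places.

β_L = β_U × [1 + (1 − t)(D/E)] = 0.655 × [1 + (1 − 0.23) × 0.75]
    = 0.655 × [1 + 0.77 × 0.75] = 0.655 × 1.5775 = 1.0333
E(R) = R_f + β_L × MRP = 4.80% + 1.0333 × 9.41% = 14.52%

14.52%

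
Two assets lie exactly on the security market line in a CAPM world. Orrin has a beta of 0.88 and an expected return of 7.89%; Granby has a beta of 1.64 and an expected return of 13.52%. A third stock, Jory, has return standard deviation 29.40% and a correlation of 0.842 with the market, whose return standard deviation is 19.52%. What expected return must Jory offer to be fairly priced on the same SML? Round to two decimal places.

10.77%

MRP = (13.52% − 7.89%) / (1.64 − 0.88) = 7.4079%
R_f = 7.89% − 0.88 × 7.4079% = 1.3710%
β_Jory = ρ·σ_i/σ_m = 0.842 × 29.40 / 19.52 = 1.2682
E(R_Jory) = R_f + β × MRP = 1.3710% + 1.2682 × 7.4079% = 10.77%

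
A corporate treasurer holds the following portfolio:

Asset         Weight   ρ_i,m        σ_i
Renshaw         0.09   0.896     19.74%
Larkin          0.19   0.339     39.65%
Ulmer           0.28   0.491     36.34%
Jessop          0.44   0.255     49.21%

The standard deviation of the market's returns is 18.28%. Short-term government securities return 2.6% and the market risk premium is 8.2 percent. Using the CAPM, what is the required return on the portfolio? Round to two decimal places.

9.18%

β_Renshaw = 0.896 × 19.74% / 18.28% = 0.9676
β_Larkin = 0.339 × 39.65% / 18.28% = 0.7353
β_Ulmer = 0.491 × 36.34% / 18.28% = 0.9761
β_Jessop = 0.255 × 49.21% / 18.28% = 0.6865
β_P = Σ w_i β_i = 0.09×0.9676 + 0.19×0.7353 + 0.28×0.9761 + 0.44×0.6865 = 0.8022
E(R_P) = R_f + β_P × MRP = 2.6% + 0.8022 × 8.2% = 9.18%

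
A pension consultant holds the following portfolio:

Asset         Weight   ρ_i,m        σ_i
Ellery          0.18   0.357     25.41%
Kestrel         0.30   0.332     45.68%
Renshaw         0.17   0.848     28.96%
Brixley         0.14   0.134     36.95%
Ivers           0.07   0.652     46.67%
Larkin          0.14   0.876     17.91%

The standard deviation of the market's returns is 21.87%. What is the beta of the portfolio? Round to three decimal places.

0.703

β_Ellery = 0.357 × 25.41% / 21.87% = 0.4148
β_Kestrel = 0.332 × 45.68% / 21.87% = 0.6935
β_Renshaw = 0.848 × 28.96% / 21.87% = 1.1229
β_Brixley = 0.134 × 36.95% / 21.87% = 0.2264
β_Ivers = 0.652 × 46.67% / 21.87% = 1.3914
β_Larkin = 0.876 × 17.91% / 21.87% = 0.7174
β_P = Σ w_i β_i = 0.18×0.4148 + 0.30×0.6935 + 0.17×1.1229 + 0.14×0.2264 + 0.07×1.3914 + 0.14×0.7174 = 0.7031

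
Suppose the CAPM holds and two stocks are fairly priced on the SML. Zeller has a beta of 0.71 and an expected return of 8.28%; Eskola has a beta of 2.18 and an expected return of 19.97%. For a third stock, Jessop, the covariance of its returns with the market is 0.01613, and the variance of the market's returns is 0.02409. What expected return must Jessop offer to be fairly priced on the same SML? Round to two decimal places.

MRP = (19.97% − 8.28%) / (2.18 − 0.71) = 7.9524%
R_f = 8.28% − 0.71 × 7.9524% = 2.6338%
β_Jessop = Cov / Var(R_m) = 0.01613 / 0.02409 = 0.6696
E(R_Jessop) = R_f + β × MRP = 2.6338% + 0.6696 × 7.9524% = 7.96%

7.96%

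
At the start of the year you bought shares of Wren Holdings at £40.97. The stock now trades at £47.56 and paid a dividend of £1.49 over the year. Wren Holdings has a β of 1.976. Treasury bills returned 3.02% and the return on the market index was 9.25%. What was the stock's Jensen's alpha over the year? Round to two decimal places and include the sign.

Realised HPR = (P1 + D1 − P0) / P0 = (47.56 + 1.49 − 40.97) / 40.97 = 8.08 / 40.97 = 19.7217%
MRP = 9.25% − 3.02% = 6.23%
CAPM required = R_f + β·MRP = 3.02% + 1.976 × 6.23% = 15.33048%
α = realised − required = 19.7217% − 15.33048% = +4.39%

+4.39%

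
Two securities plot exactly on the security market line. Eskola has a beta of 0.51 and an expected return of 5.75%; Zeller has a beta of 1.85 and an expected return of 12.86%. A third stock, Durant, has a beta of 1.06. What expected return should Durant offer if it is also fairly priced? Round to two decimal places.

8.67%

MRP (SML slope) = (12.86% − 5.75%) / (1.85 − 0.51) = 7.11% / 1.34 = 5.3060%
R_f (intercept) = 5.75% − 0.51 × 5.3060% = 3.0439%
E(R_Durant) = R_f + β × MRP = 3.0439% + 1.06 × 5.3060% = 8.67%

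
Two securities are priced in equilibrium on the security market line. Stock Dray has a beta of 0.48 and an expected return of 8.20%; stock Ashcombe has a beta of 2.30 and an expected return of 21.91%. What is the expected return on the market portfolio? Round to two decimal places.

12.12%

Both satisfy E(R) = R_f + β·MRP, so the slope of the SML is
MRP = (21.91% − 8.20%) / (2.30 − 0.48) = 13.71% / 1.82 = 7.5330%
R_f = E(R_Dray) − β_Dray·MRP = 8.20% − 0.48 × 7.5330% = 4.5842%
E(R_m) = R_f + MRP = 4.5842% + 7.5330% = 12.12%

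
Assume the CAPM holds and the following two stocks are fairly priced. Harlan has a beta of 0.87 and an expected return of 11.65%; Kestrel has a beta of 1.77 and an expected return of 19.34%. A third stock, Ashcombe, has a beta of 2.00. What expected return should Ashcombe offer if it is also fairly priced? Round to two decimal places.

21.31%

MRP (SML slope) = (19.34% − 11.65%) / (1.77 − 0.87) = 7.69% / 0.90 = 8.5444%
R_f (intercept) = 11.65% − 0.87 × 8.5444% = 4.2164%
E(R_Ashcombe) = R_f + β × MRP = 4.2164% + 2.00 × 8.5444% = 21.31%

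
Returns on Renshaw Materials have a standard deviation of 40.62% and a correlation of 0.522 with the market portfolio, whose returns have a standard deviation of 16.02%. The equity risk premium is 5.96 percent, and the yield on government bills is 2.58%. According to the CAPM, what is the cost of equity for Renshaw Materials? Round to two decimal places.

10.47%

β = ρ × σ_i / σ_m = 0.522 × 40.62% / 16.02% = 1.3236
E(R) = 2.58% + 1.3236 × 5.96% = 10.47%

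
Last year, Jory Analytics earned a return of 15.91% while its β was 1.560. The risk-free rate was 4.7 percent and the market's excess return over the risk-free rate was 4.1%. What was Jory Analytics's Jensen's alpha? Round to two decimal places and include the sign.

CAPM benchmark = R_f + β(R_m − R_f) = 4.7% + 1.560 × 4.1% = 11.0960%
α = actual − benchmark = 15.91% − 11.0960% = +4.81%

+4.81%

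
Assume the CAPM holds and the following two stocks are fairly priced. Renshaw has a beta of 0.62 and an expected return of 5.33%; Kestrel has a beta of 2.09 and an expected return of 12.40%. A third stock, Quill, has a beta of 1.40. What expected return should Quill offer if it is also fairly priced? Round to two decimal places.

MRP (SML slope) = (12.40% − 5.33%) / (2.09 − 0.62) = 7.07% / 1.47 = 4.8095%
R_f (intercept) = 5.33% − 0.62 × 4.8095% = 2.3481%
E(R_Quill) = R_f + β × MRP = 2.3481% + 1.40 × 4.8095% = 9.08%

9.08%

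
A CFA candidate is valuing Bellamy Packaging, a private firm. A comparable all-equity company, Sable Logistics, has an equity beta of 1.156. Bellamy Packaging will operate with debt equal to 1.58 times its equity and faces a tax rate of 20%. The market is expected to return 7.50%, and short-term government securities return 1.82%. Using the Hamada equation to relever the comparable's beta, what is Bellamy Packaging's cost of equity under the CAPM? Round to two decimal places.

16.69%

β_L = β_U × [1 + (1 − t)(D/E)] = 1.156 × [1 + (1 − 0.20) × 1.58]
    = 1.156 × [1 + 0.80 × 1.58] = 1.156 × 2.2640 = 2.6172
MRP = 7.50% − 1.82% = 5.68%
E(R) = R_f + β_L × MRP = 1.82% + 2.6172 × 5.68% = 16.69%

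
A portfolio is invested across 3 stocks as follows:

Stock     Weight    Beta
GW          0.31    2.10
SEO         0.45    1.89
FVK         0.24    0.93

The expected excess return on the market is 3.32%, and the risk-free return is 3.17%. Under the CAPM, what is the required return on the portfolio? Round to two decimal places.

8.90%

β_P = Σ w_i β_i = 0.31×2.10 + 0.45×1.89 + 0.24×0.93 = 1.7247
E(R_P) = R_f + β_P × MRP = 3.17% + 1.7247 × 3.32% = 8.90%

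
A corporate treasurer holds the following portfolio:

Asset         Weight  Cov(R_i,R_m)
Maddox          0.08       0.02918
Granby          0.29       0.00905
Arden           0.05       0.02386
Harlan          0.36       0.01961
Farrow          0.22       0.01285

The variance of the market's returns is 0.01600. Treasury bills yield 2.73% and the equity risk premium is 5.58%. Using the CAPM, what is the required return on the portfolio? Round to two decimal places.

β_Maddox = 0.02918 / 0.01600 = 1.8238
β_Granby = 0.00905 / 0.01600 = 0.5656
β_Arden = 0.02386 / 0.01600 = 1.4913
β_Harlan = 0.01961 / 0.01600 = 1.2256
β_Farrow = 0.01285 / 0.01600 = 0.8031
β_P = Σ w_i β_i = 0.08×1.8238 + 0.29×0.5656 + 0.05×1.4913 + 0.36×1.2256 + 0.22×0.8031 = 1.0024
E(R_P) = R_f + β_P × MRP = 2.73% + 1.0024 × 5.58% = 8.32%

8.32%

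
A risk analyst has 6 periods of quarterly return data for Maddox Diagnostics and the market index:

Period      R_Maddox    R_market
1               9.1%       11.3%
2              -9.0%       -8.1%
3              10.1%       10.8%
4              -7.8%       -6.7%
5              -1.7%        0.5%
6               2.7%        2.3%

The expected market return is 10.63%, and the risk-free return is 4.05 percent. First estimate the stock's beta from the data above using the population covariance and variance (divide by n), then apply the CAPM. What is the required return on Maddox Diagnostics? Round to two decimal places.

Mean R_i = (9.1 − 9.0 + 10.1 − 7.8 − 1.7 + 2.7) / 6 = 0.5667%
Mean R_m = (11.3 − 8.1 + 10.8 − 6.7 + 0.5 + 2.3) / 6 = 1.6833%
Σ(R_i − R̄_i)(R_m − R̄_m) = 336.7067  ⇒  Cov = 336.7067 / 6 = 56.1178
Σ(R_m − R̄_m)² = 343.3683  ⇒  Var(R_m) = 343.3683 / 6 = 57.2281
β = Cov / Var(R_m) = 56.1178 / 57.2281 = 0.9806
MRP = 10.63% − 4.05% = 6.58%
E(R) = R_f + β × MRP = 4.05% + 0.9806 × 6.58% = 10.50%

10.50%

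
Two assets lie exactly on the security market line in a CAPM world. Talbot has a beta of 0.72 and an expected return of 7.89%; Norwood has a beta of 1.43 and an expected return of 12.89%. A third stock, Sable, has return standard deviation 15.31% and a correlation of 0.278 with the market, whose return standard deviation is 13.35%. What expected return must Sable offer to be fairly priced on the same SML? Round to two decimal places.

5.06%

MRP = (12.89% − 7.89%) / (1.43 − 0.72) = 7.0423%
R_f = 7.89% − 0.72 × 7.0423% = 2.8195%
β_Sable = ρ·σ_i/σ_m = 0.278 × 15.31 / 13.35 = 0.3188
E(R_Sable) = R_f + β × MRP = 2.8195% + 0.3188 × 7.0423% = 5.06%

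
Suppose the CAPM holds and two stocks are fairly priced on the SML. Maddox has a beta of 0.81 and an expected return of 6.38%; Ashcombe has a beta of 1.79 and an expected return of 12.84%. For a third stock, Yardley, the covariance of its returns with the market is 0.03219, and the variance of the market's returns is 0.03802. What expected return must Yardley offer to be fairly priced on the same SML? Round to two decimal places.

MRP = (12.84% − 6.38%) / (1.79 − 0.81) = 6.5918%
R_f = 6.38% − 0.81 × 6.5918% = 1.0406%
β_Yardley = Cov / Var(R_m) = 0.03219 / 0.03802 = 0.8467
E(R_Yardley) = R_f + β × MRP = 1.0406% + 0.8467 × 6.5918% = 6.62%

6.62%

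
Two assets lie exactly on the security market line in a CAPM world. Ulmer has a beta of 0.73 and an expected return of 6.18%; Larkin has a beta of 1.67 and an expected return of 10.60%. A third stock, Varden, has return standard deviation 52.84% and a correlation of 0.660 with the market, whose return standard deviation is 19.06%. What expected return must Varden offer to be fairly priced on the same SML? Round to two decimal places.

11.35%

MRP = (10.60% − 6.18%) / (1.67 − 0.73) = 4.7021%
R_f = 6.18% − 0.73 × 4.7021% = 2.7475%
β_Varden = ρ·σ_i/σ_m = 0.660 × 52.84 / 19.06 = 1.8297
E(R_Varden) = R_f + β × MRP = 2.7475% + 1.8297 × 4.7021% = 11.35%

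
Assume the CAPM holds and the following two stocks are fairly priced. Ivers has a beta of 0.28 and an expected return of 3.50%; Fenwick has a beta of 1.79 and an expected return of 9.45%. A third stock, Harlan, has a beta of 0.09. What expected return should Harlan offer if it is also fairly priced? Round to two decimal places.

2.75%

MRP (SML slope) = (9.45% − 3.50%) / (1.79 − 0.28) = 5.95% / 1.51 = 3.9404%
R_f (intercept) = 3.50% − 0.28 × 3.9404% = 2.3967%
E(R_Harlan) = R_f + β × MRP = 2.3967% + 0.09 × 3.9404% = 2.75%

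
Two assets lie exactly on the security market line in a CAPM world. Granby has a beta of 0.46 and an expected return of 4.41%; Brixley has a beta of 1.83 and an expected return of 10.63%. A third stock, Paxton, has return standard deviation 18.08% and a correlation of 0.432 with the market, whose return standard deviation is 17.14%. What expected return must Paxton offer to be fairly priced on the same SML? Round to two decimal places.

4.39%

MRP = (10.63% − 4.41%) / (1.83 − 0.46) = 4.5401%
R_f = 4.41% − 0.46 × 4.5401% = 2.3216%
β_Paxton = ρ·σ_i/σ_m = 0.432 × 18.08 / 17.14 = 0.4557
E(R_Paxton) = R_f + β × MRP = 2.3216% + 0.4557 × 4.5401% = 4.39%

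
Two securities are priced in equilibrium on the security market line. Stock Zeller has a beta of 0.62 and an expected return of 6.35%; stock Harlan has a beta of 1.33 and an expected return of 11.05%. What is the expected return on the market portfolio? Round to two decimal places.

8.87%

Both satisfy E(R) = R_f + β·MRP, so the slope of the SML is
MRP = (11.05% − 6.35%) / (1.33 − 0.62) = 4.70% / 0.71 = 6.6197%
R_f = E(R_Zeller) − β_Zeller·MRP = 6.35% − 0.62 × 6.6197% = 2.2458%
E(R_m) = R_f + MRP = 2.2458% + 6.6197% = 8.87%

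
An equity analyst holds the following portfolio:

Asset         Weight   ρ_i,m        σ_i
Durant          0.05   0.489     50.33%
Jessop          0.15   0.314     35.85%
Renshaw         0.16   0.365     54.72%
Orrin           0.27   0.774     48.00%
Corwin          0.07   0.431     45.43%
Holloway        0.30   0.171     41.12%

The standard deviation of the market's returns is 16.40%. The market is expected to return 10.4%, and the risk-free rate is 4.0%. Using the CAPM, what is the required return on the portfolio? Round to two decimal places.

11.66%

β_Durant = 0.489 × 50.33% / 16.40% = 1.5007
β_Jessop = 0.314 × 35.85% / 16.40% = 0.6864
β_Renshaw = 0.365 × 54.72% / 16.40% = 1.2179
β_Orrin = 0.774 × 48.00% / 16.40% = 2.2654
β_Corwin = 0.431 × 45.43% / 16.40% = 1.1939
β_Holloway = 0.171 × 41.12% / 16.40% = 0.4288
β_P = Σ w_i β_i = 0.05×1.5007 + 0.15×0.6864 + 0.16×1.2179 + 0.27×2.2654 + 0.07×1.1939 + 0.30×0.4288 = 1.1967
MRP = 10.4% − 4.0% = 6.40%
E(R_P) = R_f + β_P × MRP = 4.0% + 1.1967 × 6.4% = 11.66%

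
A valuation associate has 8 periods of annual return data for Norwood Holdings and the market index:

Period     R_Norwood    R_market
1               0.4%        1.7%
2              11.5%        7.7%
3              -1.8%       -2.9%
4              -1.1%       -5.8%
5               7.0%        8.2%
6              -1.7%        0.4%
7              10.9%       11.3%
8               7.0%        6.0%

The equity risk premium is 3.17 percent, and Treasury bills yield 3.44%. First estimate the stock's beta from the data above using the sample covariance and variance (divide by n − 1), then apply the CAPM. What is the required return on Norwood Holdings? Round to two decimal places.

Mean R_i = (0.4 + 11.5 − 1.8 − 1.1 + 7.0 − 1.7 + 10.9 + 7.0) / 8 = 4.0250%
Mean R_m = (1.7 + 7.7 − 2.9 − 5.8 + 8.2 + 0.4 + 11.3 + 6.0) / 8 = 3.3250%
Σ(R_i − R̄_i)(R_m − R̄_m) = 215.6550  ⇒  Cov = 215.6550 / 7 = 30.8079
Σ(R_m − R̄_m)² = 246.8750  ⇒  Var(R_m) = 246.8750 / 7 = 35.2679
β = Cov / Var(R_m) = 30.8079 / 35.2679 = 0.8735
E(R) = R_f + β × MRP = 3.44% + 0.8735 × 3.17% = 6.21%

6.21%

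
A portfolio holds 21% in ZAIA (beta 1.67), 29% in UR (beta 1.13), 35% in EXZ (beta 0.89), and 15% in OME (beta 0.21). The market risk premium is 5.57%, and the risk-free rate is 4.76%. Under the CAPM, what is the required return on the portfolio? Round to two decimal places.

β_P = Σ w_i β_i = 0.21×1.67 + 0.29×1.13 + 0.35×0.89 + 0.15×0.21 = 1.0214
E(R_P) = R_f + β_P × MRP = 4.76% + 1.0214 × 5.57% = 10.45%

10.45%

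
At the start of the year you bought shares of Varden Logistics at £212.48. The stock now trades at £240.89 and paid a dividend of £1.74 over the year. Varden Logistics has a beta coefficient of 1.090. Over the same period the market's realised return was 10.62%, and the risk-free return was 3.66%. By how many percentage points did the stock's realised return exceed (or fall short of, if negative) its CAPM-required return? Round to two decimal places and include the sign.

+2.94%

Realised HPR = (P1 + D1 − P0) / P0 = (240.89 + 1.74 − 212.48) / 212.48 = 30.15 / 212.48 = 14.1896%
MRP = 10.62% − 3.66% = 6.96%
CAPM required = R_f + β·MRP = 3.66% + 1.090 × 6.96% = 11.24640%
α = realised − required = 14.1896% − 11.24640% = +2.94%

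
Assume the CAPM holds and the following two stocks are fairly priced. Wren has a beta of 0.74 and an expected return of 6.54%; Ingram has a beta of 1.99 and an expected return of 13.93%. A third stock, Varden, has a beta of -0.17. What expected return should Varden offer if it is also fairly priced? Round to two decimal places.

1.16%

MRP (SML slope) = (13.93% − 6.54%) / (1.99 − 0.74) = 7.39% / 1.25 = 5.9120%
R_f (intercept) = 6.54% − 0.74 × 5.9120% = 2.1651%
E(R_Varden) = R_f + β × MRP = 2.1651% + -0.17 × 5.9120% = 1.16%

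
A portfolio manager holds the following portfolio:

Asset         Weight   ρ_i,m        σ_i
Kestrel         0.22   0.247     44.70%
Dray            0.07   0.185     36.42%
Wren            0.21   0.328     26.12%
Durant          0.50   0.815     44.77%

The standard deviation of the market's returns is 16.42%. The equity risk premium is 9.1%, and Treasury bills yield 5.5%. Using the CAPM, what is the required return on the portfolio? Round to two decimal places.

18.22%

β_Kestrel = 0.247 × 44.70% / 16.42% = 0.6724
β_Dray = 0.185 × 36.42% / 16.42% = 0.4103
β_Wren = 0.328 × 26.12% / 16.42% = 0.5218
β_Durant = 0.815 × 44.77% / 16.42% = 2.2221
β_P = Σ w_i β_i = 0.22×0.6724 + 0.07×0.4103 + 0.21×0.5218 + 0.50×2.2221 = 1.3973
E(R_P) = R_f + β_P × MRP = 5.5% + 1.3973 × 9.1% = 18.22%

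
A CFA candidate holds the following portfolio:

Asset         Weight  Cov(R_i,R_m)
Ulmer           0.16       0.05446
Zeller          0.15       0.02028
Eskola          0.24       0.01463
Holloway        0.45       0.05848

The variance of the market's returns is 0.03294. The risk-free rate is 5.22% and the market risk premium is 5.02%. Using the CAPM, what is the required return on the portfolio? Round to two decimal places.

β_Ulmer = 0.05446 / 0.03294 = 1.6533
β_Zeller = 0.02028 / 0.03294 = 0.6157
β_Eskola = 0.01463 / 0.03294 = 0.4441
β_Holloway = 0.05848 / 0.03294 = 1.7753
β_P = Σ w_i β_i = 0.16×1.6533 + 0.15×0.6157 + 0.24×0.4441 + 0.45×1.7753 = 1.2624
E(R_P) = R_f + β_P × MRP = 5.22% + 1.2624 × 5.02% = 11.56%

11.56%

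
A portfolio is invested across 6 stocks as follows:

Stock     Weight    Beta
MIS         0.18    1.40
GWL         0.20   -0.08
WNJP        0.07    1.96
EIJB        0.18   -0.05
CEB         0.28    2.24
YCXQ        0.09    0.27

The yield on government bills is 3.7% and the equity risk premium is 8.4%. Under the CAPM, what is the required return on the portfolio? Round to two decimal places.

12.23%

β_P = Σ w_i β_i = 0.18×1.40 + 0.20×-0.08 + 0.07×1.96 + 0.18×-0.05 + 0.28×2.24 + 0.09×0.27 = 1.0157
E(R_P) = R_f + β_P × MRP = 3.7% + 1.0157 × 8.4% = 12.23%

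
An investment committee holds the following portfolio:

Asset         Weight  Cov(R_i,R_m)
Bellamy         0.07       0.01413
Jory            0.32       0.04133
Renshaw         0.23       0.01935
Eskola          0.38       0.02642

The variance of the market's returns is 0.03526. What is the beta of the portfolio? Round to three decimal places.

0.814

β_Bellamy = 0.01413 / 0.03526 = 0.4007
β_Jory = 0.04133 / 0.03526 = 1.1721
β_Renshaw = 0.01935 / 0.03526 = 0.5488
β_Eskola = 0.02642 / 0.03526 = 0.7493
β_P = Σ w_i β_i = 0.07×0.4007 + 0.32×1.1721 + 0.23×0.5488 + 0.38×0.7493 = 0.8141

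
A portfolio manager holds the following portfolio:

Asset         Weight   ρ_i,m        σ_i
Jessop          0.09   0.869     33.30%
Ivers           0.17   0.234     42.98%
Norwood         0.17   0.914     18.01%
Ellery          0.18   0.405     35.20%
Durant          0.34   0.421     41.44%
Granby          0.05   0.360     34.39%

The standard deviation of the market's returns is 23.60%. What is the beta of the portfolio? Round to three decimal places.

β_Jessop = 0.869 × 33.30% / 23.60% = 1.2262
β_Ivers = 0.234 × 42.98% / 23.60% = 0.4262
β_Norwood = 0.914 × 18.01% / 23.60% = 0.6975
β_Ellery = 0.405 × 35.20% / 23.60% = 0.6041
β_Durant = 0.421 × 41.44% / 23.60% = 0.7392
β_Granby = 0.360 × 34.39% / 23.60% = 0.5246
β_P = Σ w_i β_i = 0.09×1.2262 + 0.17×0.4262 + 0.17×0.6975 + 0.18×0.6041 + 0.34×0.7392 + 0.05×0.5246 = 0.6877

0.688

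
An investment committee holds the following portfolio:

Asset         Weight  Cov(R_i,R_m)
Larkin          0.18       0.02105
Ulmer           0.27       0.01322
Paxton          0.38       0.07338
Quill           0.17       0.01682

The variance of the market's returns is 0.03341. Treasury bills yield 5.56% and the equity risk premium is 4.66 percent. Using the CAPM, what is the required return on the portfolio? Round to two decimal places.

10.87%

β_Larkin = 0.02105 / 0.03341 = 0.6301
β_Ulmer = 0.01322 / 0.03341 = 0.3957
β_Paxton = 0.07338 / 0.03341 = 2.1963
β_Quill = 0.01682 / 0.03341 = 0.5034
β_P = Σ w_i β_i = 0.18×0.6301 + 0.27×0.3957 + 0.38×2.1963 + 0.17×0.5034 = 1.1404
E(R_P) = R_f + β_P × MRP = 5.56% + 1.1404 × 4.66% = 10.87%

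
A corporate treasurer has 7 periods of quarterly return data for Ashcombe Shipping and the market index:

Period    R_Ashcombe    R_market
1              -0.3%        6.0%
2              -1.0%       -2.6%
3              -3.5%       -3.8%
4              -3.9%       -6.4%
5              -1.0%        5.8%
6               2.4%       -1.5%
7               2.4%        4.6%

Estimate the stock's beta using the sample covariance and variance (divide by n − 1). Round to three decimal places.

0.273

Mean R_i = (-0.3 − 1.0 − 3.5 − 3.9 − 1.0 + 2.4 + 2.4) / 7 = -0.7000%
Mean R_m = (6.0 − 2.6 − 3.8 − 6.4 + 5.8 − 1.5 + 4.6) / 7 = 0.3000%
Σ(R_i − R̄_i)(R_m − R̄_m) = 42.1700  ⇒  Cov = 42.1700 / 6 = 7.0283
Σ(R_m − R̄_m)² = 154.5800  ⇒  Var(R_m) = 154.5800 / 6 = 25.7633
β = Cov / Var(R_m) = 7.0283 / 25.7633 = 0.2728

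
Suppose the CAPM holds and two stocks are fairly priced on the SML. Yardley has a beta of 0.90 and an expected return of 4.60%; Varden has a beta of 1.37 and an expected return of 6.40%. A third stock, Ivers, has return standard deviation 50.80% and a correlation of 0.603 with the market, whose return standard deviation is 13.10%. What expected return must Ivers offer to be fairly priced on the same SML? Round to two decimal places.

MRP = (6.40% − 4.60%) / (1.37 − 0.90) = 3.8298%
R_f = 4.60% − 0.90 × 3.8298% = 1.1532%
β_Ivers = ρ·σ_i/σ_m = 0.603 × 50.80 / 13.10 = 2.3384
E(R_Ivers) = R_f + β × MRP = 1.1532% + 2.3384 × 3.8298% = 10.11%

10.11%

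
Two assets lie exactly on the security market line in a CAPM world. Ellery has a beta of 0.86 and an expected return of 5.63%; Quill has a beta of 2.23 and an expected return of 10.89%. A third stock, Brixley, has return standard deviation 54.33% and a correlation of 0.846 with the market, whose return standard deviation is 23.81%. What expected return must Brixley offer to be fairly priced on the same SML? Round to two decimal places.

9.74%

MRP = (10.89% − 5.63%) / (2.23 − 0.86) = 3.8394%
R_f = 5.63% − 0.86 × 3.8394% = 2.3281%
β_Brixley = ρ·σ_i/σ_m = 0.846 × 54.33 / 23.81 = 1.9304
E(R_Brixley) = R_f + β × MRP = 2.3281% + 1.9304 × 3.8394% = 9.74%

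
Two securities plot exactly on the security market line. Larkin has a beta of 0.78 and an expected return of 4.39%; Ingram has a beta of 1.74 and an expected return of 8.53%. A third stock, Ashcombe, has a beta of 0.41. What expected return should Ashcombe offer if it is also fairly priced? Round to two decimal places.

2.79%

MRP (SML slope) = (8.53% − 4.39%) / (1.74 − 0.78) = 4.14% / 0.96 = 4.3125%
R_f (intercept) = 4.39% − 0.78 × 4.3125% = 1.0263%
E(R_Ashcombe) = R_f + β × MRP = 1.0263% + 0.41 × 4.3125% = 2.79%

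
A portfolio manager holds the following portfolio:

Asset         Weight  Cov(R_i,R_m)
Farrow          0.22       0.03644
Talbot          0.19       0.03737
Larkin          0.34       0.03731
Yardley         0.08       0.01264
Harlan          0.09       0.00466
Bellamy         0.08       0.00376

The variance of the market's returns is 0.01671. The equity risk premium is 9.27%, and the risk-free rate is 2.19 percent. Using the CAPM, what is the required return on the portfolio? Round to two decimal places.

18.57%

β_Farrow = 0.03644 / 0.01671 = 2.1807
β_Talbot = 0.03737 / 0.01671 = 2.2364
β_Larkin = 0.03731 / 0.01671 = 2.2328
β_Yardley = 0.01264 / 0.01671 = 0.7564
β_Harlan = 0.00466 / 0.01671 = 0.2789
β_Bellamy = 0.00376 / 0.01671 = 0.2250
β_P = Σ w_i β_i = 0.22×2.1807 + 0.19×2.2364 + 0.34×2.2328 + 0.08×0.7564 + 0.09×0.2789 + 0.08×0.2250 = 1.7674
E(R_P) = R_f + β_P × MRP = 2.19% + 1.7674 × 9.27% = 18.57%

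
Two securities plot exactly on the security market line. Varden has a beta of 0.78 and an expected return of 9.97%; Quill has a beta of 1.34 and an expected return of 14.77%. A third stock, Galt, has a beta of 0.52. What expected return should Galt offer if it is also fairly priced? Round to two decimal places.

7.74%

MRP (SML slope) = (14.77% − 9.97%) / (1.34 − 0.78) = 4.80% / 0.56 = 8.5714%
R_f (intercept) = 9.97% − 0.78 × 8.5714% = 3.2843%
E(R_Galt) = R_f + β × MRP = 3.2843% + 0.52 × 8.5714% = 7.74%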